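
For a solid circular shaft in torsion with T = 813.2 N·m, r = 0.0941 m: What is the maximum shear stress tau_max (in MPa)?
Model: a solid circular shaft in torsion, so tau_max = (2·T) / (π·r^3).
Substitute:
  tau_max = (2 × 813.2) / (π × 0.0941^3)
  tau_max = 621300 Pa
Convert: tau_max = 621300 Pa = 0.6213 MPa
Final answer: tau_max = 0.6213 MPa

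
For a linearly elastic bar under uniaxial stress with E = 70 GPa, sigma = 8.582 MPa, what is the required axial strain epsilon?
Model: a linearly elastic bar under uniaxial stress, so sigma = E·epsilon.
Solve for epsilon: epsilon = sigma / E.
Convert to SI units:
  E = 70 GPa = 7 × 10¹⁰ Pa
  sigma = 8.582 MPa = 8.582 × 10⁶ Pa
Substitute:
  epsilon = (8.582 × 10⁶) / (7 × 10¹⁰)
  epsilon = 0.0001226
Final answer: epsilon = 0.0001226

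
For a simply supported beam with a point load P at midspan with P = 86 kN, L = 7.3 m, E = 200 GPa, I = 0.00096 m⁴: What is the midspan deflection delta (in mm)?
Model: a simply supported beam with a point load P at midspan, so delta = (P·L^3) / (48·E·I).
Convert to SI units:
  P = 86 kN = 86000 N
  E = 200 GPa = 2 × 10¹¹ Pa
Substitute:
  delta = (86000 × 7.3^3) / (48 × (2 × 10¹¹) × 0.00096)
  delta = 0.00363 m
Convert: delta = 0.00363 m = 3.63 mm
Final answer: delta = 3.63 mm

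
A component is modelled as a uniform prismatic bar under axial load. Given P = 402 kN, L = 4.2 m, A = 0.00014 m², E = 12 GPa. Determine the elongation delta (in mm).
Model: a uniform prismatic bar under axial load, so delta = (P·L) / (A·E).
Convert to SI units:
  P = 402 kN = 402000 N
  E = 12 GPa = 1.2 × 10¹⁰ Pa
Substitute:
  delta = (402000 × 4.2) / (0.00014 × (1.2 × 10¹⁰))
  delta = 1.005 m
Convert: delta = 1.005 m = 1005 mm
Final answer: delta = 1005 mm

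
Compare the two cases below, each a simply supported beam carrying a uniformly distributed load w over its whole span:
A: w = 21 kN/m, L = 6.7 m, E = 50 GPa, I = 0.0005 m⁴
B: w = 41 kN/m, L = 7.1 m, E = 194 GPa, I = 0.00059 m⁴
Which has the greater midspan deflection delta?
Model: a simply supported beam carrying a uniformly distributed load w over its whole span, so delta = (5·w·L^4) / (384·E·I) (SI units).
  A: delta = (5 × 21000 × 6.7^4) / (384 × (5 × 10¹⁰) × 0.0005) = 0.02204 m = 22.04 mm
  B: delta = (5 × 41000 × 7.1^4) / (384 × (1.94 × 10¹¹) × 0.00059) = 0.01185 m = 11.85 mm
22.04 mm > 11.85 mm, so A is larger.
Final answer: A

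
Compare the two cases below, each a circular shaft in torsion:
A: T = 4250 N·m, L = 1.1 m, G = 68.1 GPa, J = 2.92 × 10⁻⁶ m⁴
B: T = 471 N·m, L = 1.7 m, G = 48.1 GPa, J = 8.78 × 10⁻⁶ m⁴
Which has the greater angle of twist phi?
Model: a circular shaft in torsion, so phi = (T·L) / (G·J) (SI units).
  A: phi = (4250 × 1.1) / ((6.81 × 10¹⁰) × (2.92 × 10⁻⁶)) = 0.02351 rad = 1.347°
  B: phi = (471 × 1.7) / ((4.81 × 10¹⁰) × (8.78 × 10⁻⁶)) = 0.001896 rad = 0.1086°
1.347° > 0.1086°, so A is larger.
Final answer: A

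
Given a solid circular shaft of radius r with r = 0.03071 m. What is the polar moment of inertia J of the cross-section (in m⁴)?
Model: a solid circular shaft of radius r, so J = (π·r^4) / 2.
Substitute:
  J = (π × 0.03071^4) / 2
  J = 1.397 × 10⁻⁶ m⁴
Final answer: J = 1.397 × 10⁻⁶ m⁴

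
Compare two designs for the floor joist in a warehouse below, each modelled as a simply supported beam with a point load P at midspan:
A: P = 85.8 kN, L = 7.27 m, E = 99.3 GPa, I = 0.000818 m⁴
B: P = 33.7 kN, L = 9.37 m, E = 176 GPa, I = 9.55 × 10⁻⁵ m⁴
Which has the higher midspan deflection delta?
Model: a simply supported beam with a point load P at midspan, so delta = (P·L^3) / (48·E·I) (SI units).
  A: delta = (85800 × 7.27^3) / (48 × (9.93 × 10¹⁰) × 0.000818) = 0.008456 m = 8.456 mm
  B: delta = (33700 × 9.37^3) / (48 × (1.76 × 10¹¹) × (9.55 × 10⁻⁵)) = 0.03436 m = 34.36 mm
34.36 mm > 8.456 mm, so B is larger.
Final answer: B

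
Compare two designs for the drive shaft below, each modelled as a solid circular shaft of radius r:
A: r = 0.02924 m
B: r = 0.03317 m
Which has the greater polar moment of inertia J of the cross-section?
Model: a solid circular shaft of radius r, so J = (π·r^4) / 2 (SI units).
  A: J = (π × 0.02924^4) / 2 = 1.148 × 10⁻⁶ m⁴
  B: J = (π × 0.03317^4) / 2 = 1.902 × 10⁻⁶ m⁴
1.902 × 10⁻⁶ m⁴ > 1.148 × 10⁻⁶ m⁴, so B is larger.
Final answer: B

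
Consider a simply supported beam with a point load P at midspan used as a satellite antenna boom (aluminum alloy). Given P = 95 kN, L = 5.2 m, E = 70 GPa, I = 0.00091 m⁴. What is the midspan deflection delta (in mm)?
Model: a simply supported beam with a point load P at midspan, so delta = (P·L^3) / (48·E·I).
Convert to SI units:
  P = 95 kN = 95000 N
  E = 70 GPa = 7 × 10¹⁰ Pa
Substitute:
  delta = (95000 × 5.2^3) / (48 × (7 × 10¹⁰) × 0.00091)
  delta = 0.004369 m
Convert: delta = 0.004369 m = 4.369 mm
Final answer: delta = 4.369 mm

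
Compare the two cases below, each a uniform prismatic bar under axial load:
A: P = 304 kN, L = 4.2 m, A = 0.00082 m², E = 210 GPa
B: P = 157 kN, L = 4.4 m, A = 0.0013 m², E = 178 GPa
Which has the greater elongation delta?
Model: a uniform prismatic bar under axial load, so delta = (P·L) / (A·E) (SI units).
  A: delta = (304000 × 4.2) / (0.00082 × (2.1 × 10¹¹)) = 0.007415 m = 7.415 mm
  B: delta = (157000 × 4.4) / (0.0013 × (1.78 × 10¹¹)) = 0.002985 m = 2.985 mm
7.415 mm > 2.985 mm, so A is larger.
Final answer: A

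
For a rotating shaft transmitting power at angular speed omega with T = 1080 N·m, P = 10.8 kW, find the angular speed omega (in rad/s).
Model: a rotating shaft transmitting power at angular speed omega, so P = T·omega.
Solve for omega: omega = P / T.
Convert to SI units:
  P = 10.8 kW = 10800 W
Substitute:
  omega = 10800 / 1080
  omega = 10 rad/s
Final answer: omega = 10 rad/s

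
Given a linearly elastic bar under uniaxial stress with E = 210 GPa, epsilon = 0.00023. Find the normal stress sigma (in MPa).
Model: a linearly elastic bar under uniaxial stress, so sigma = E·epsilon.
Convert to SI units:
  E = 210 GPa = 2.1 × 10¹¹ Pa
Substitute:
  sigma = (2.1 × 10¹¹) × 0.00023
  sigma = 4.83 × 10⁷ Pa
Convert: sigma = 4.83 × 10⁷ Pa = 48.3 MPa
Final answer: sigma = 48.3 MPa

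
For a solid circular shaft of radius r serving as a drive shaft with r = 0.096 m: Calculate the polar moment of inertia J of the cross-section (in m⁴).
Model: a solid circular shaft of radius r, so J = (π·r^4) / 2.
Substitute:
  J = (π × 0.096^4) / 2
  J = 0.0001334 m⁴
Final answer: J = 0.0001334 m⁴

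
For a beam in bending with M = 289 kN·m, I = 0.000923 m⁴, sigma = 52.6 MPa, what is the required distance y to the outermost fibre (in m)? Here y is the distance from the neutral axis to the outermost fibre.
Model: a beam in bending, so sigma = (M·y) / I.
Solve for y: y = (sigma·I) / M.
Convert to SI units:
  M = 289 kN·m = 289000 N·m
  sigma = 52.6 MPa = 5.26 × 10⁷ Pa
Substitute:
  y = ((5.26 × 10⁷) × 0.000923) / 289000
  y = 0.168 m
Final answer: y = 0.168 m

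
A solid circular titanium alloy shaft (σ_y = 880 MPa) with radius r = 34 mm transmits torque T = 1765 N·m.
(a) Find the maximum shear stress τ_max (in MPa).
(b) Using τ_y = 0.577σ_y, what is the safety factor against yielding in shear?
(a) For a solid circular shaft, τ_max = T·r/J with J = π·r^4/2, i.e. τ_max = 2·T / (π·r^3). Convert r = 34 mm = 0.034 m.
  τ_max = (2 × 1765) / (π × 0.034^3) = 2.859 × 10⁷ Pa = 28.59 MPa
(b) τ_y = 0.577 × 880 = 507.76 MPa
  SF = τ_y/τ_max = 507.76 / 28.59 = 17.76
Final answer: (a) τ_max = 28.59 MPa, (b) SF = 17.76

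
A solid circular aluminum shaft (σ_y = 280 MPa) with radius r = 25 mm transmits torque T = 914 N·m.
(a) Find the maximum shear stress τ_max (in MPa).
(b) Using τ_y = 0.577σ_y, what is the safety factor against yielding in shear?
(a) For a solid circular shaft, τ_max = T·r/J with J = π·r^4/2, i.e. τ_max = 2·T / (π·r^3). Convert r = 25 mm = 0.025 m.
  τ_max = (2 × 914) / (π × 0.025^3) = 3.724 × 10⁷ Pa = 37.24 MPa
(b) τ_y = 0.577 × 280 = 161.56 MPa
  SF = τ_y/τ_max = 161.56 / 37.24 = 4.338
Final answer: (a) τ_max = 37.24 MPa, (b) SF = 4.338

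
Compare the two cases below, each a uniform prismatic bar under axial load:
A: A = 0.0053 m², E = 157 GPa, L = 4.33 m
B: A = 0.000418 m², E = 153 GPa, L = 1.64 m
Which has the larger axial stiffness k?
Model: a uniform prismatic bar under axial load, so k = (A·E) / L (SI units).
  A: k = (0.0053 × (1.57 × 10¹¹)) / 4.33 = 1.922 × 10⁸ N/m = 192.2 MN/m
  B: k = (0.000418 × (1.53 × 10¹¹)) / 1.64 = 3.9 × 10⁷ N/m = 39 MN/m
192.2 MN/m > 39 MN/m, so A is larger.
Final answer: A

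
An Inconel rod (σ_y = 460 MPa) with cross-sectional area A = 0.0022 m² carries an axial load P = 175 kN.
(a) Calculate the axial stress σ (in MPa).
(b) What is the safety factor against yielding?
(a) Axial stress σ = P/A. Convert P = 175 kN = 175000 N.
  σ = 175000 / 0.0022 = 7.955 × 10⁷ Pa = 79.55 MPa
(b) Safety factor SF = σ_y/σ = 460 / 79.55 = 5.783
Final answer: (a) σ = 79.55 MPa, (b) SF = 5.783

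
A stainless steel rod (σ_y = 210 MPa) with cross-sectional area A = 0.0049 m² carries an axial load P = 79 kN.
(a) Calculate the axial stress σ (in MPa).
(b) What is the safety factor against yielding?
(a) Axial stress σ = P/A. Convert P = 79 kN = 79000 N.
  σ = 79000 / 0.0049 = 1.612 × 10⁷ Pa = 16.12 MPa
(b) Safety factor SF = σ_y/σ = 210 / 16.12 = 13.03
Final answer: (a) σ = 16.12 MPa, (b) SF = 13.03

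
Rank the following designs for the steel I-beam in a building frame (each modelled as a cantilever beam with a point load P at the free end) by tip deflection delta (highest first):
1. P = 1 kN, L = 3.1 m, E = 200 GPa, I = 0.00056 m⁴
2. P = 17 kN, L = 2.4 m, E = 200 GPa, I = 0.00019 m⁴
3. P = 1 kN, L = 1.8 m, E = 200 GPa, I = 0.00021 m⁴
Model: a cantilever beam with a point load P at the free end, so delta = (P·L^3) / (3·E·I) (SI units).
  Case 1: delta = (1000 × 3.1^3) / (3 × (2 × 10¹¹) × 0.00056) = 8.866 × 10⁻⁵ m = 0.08866 mm
  Case 2: delta = (17000 × 2.4^3) / (3 × (2 × 10¹¹) × 0.00019) = 0.002061 m = 2.061 mm
  Case 3: delta = (1000 × 1.8^3) / (3 × (2 × 10¹¹) × 0.00021) = 4.629 × 10⁻⁵ m = 0.04629 mm
Ordering: 2.061 mm (case 2) > 0.08866 mm (case 1) > 0.04629 mm (case 3)
Final answer: 2, 1, 3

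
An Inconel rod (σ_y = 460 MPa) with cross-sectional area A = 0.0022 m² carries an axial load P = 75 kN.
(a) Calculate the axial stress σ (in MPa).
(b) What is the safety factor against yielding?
(a) Axial stress σ = P/A. Convert P = 75 kN = 75000 N.
  σ = 75000 / 0.0022 = 3.409 × 10⁷ Pa = 34.09 MPa
(b) Safety factor SF = σ_y/σ = 460 / 34.09 = 13.49
Final answer: (a) σ = 34.09 MPa, (b) SF = 13.49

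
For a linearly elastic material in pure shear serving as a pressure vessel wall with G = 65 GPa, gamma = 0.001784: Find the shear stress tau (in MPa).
Model: a linearly elastic material in pure shear, so tau = G·gamma.
Convert to SI units:
  G = 65 GPa = 6.5 × 10¹⁰ Pa
Substitute:
  tau = (6.5 × 10¹⁰) × 0.001784
  tau = 1.16 × 10⁸ Pa
Convert: tau = 1.16 × 10⁸ Pa = 116 MPa
Final answer: tau = 116 MPa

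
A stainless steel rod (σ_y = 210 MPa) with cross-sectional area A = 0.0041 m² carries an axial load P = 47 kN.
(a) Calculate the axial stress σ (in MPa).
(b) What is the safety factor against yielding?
(a) Axial stress σ = P/A. Convert P = 47 kN = 47000 N.
  σ = 47000 / 0.0041 = 1.146 × 10⁷ Pa = 11.46 MPa
(b) Safety factor SF = σ_y/σ = 210 / 11.46 = 18.32
Final answer: (a) σ = 11.46 MPa, (b) SF = 18.32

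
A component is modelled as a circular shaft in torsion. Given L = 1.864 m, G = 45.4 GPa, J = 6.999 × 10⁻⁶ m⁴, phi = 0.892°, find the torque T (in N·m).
Model: a circular shaft in torsion, so phi = (T·L) / (G·J).
Solve for T: T = (phi·G·J) / L.
Convert to SI units:
  G = 45.4 GPa = 4.54 × 10¹⁰ Pa
  phi = 0.892° = 0.01557 rad
Substitute:
  T = (0.01557 × (4.54 × 10¹⁰) × (6.999 × 10⁻⁶)) / 1.864
  T = 2654 N·m
Final answer: T = 2654 N·m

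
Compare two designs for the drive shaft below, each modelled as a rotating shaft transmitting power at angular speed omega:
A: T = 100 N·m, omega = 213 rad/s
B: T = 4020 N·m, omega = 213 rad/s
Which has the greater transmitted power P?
Model: a rotating shaft transmitting power at angular speed omega, so P = T·omega (SI units).
  A: P = 100 × 213 = 21300 W = 21.3 kW
  B: P = 4020 × 213 = 856300 W = 856.3 kW
856.3 kW > 21.3 kW, so B is larger.
Final answer: B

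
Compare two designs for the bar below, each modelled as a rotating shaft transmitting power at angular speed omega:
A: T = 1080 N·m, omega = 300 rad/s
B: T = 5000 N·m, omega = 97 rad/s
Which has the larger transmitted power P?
Model: a rotating shaft transmitting power at angular speed omega, so P = T·omega (SI units).
  A: P = 1080 × 300 = 324000 W = 324 kW
  B: P = 5000 × 97 = 485000 W = 485 kW
485 kW > 324 kW, so B is larger.
Final answer: B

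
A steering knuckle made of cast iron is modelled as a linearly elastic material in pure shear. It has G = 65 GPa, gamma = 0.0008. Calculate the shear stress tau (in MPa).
Model: a linearly elastic material in pure shear, so tau = G·gamma.
Convert to SI units:
  G = 65 GPa = 6.5 × 10¹⁰ Pa
Substitute:
  tau = (6.5 × 10¹⁰) × 0.0008
  tau = 5.2 × 10⁷ Pa
Convert: tau = 5.2 × 10⁷ Pa = 52 MPa
Final answer: tau = 52 MPa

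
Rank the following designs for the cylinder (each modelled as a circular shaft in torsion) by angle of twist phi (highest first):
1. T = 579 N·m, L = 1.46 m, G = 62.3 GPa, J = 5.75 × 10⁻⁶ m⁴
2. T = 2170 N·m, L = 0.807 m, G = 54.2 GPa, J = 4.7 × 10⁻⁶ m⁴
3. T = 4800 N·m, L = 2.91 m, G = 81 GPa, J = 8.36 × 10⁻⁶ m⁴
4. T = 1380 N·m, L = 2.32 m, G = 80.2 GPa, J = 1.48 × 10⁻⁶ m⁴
Model: a circular shaft in torsion, so phi = (T·L) / (G·J) (SI units).
  Case 1: phi = (579 × 1.46) / ((6.23 × 10¹⁰) × (5.75 × 10⁻⁶)) = 0.00236 rad = 0.1352°
  Case 2: phi = (2170 × 0.807) / ((5.42 × 10¹⁰) × (4.7 × 10⁻⁶)) = 0.006874 rad = 0.3939°
  Case 3: phi = (4800 × 2.91) / ((8.1 × 10¹⁰) × (8.36 × 10⁻⁶)) = 0.02063 rad = 1.182°
  Case 4: phi = (1380 × 2.32) / ((8.02 × 10¹⁰) × (1.48 × 10⁻⁶)) = 0.02697 rad = 1.545°
Ordering: 1.545° (case 4) > 1.182° (case 3) > 0.3939° (case 2) > 0.1352° (case 1)
Final answer: 4, 3, 2, 1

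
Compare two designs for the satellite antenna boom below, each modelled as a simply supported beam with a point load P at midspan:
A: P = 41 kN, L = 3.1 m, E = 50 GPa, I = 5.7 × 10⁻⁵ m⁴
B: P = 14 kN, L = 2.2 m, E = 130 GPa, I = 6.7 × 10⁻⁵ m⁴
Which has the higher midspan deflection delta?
Model: a simply supported beam with a point load P at midspan, so delta = (P·L^3) / (48·E·I) (SI units).
  A: delta = (41000 × 3.1^3) / (48 × (5 × 10¹⁰) × (5.7 × 10⁻⁵)) = 0.008929 m = 8.929 mm
  B: delta = (14000 × 2.2^3) / (48 × (1.3 × 10¹¹) × (6.7 × 10⁻⁵)) = 0.0003566 m = 0.3566 mm
8.929 mm > 0.3566 mm, so A is larger.
Final answer: A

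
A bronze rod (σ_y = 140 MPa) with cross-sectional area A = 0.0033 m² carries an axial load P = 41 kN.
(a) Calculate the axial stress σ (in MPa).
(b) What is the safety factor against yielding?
(a) Axial stress σ = P/A. Convert P = 41 kN = 41000 N.
  σ = 41000 / 0.0033 = 1.242 × 10⁷ Pa = 12.42 MPa
(b) Safety factor SF = σ_y/σ = 140 / 12.42 = 11.27
Final answer: (a) σ = 12.42 MPa, (b) SF = 11.27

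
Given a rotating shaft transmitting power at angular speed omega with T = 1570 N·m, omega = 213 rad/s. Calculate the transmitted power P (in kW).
Model: a rotating shaft transmitting power at angular speed omega, so P = T·omega.
Substitute:
  P = 1570 × 213
  P = 334400 W
Convert: P = 334400 W = 334.4 kW
Final answer: P = 334.4 kW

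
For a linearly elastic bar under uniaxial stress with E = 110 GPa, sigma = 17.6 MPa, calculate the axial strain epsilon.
Model: a linearly elastic bar under uniaxial stress, so sigma = E·epsilon.
Solve for epsilon: epsilon = sigma / E.
Convert to SI units:
  E = 110 GPa = 1.1 × 10¹¹ Pa
  sigma = 17.6 MPa = 1.76 × 10⁷ Pa
Substitute:
  epsilon = (1.76 × 10⁷) / (1.1 × 10¹¹)
  epsilon = 0.00016
Final answer: epsilon = 0.00016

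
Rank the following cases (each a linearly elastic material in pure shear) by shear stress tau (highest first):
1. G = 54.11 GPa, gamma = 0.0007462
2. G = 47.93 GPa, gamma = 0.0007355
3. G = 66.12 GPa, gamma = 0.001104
Model: a linearly elastic material in pure shear, so tau = G·gamma (SI units).
  Case 1: tau = (5.411 × 10¹⁰) × 0.0007462 = 4.038 × 10⁷ Pa = 40.38 MPa
  Case 2: tau = (4.793 × 10¹⁰) × 0.0007355 = 3.525 × 10⁷ Pa = 35.25 MPa
  Case 3: tau = (6.612 × 10¹⁰) × 0.001104 = 7.3 × 10⁷ Pa = 73 MPa
Ordering: 73 MPa (case 3) > 40.38 MPa (case 1) > 35.25 MPa (case 2)
Final answer: 3, 1, 2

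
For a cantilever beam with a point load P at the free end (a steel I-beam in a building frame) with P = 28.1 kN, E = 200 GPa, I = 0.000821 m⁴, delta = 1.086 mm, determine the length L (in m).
Model: a cantilever beam with a point load P at the free end, so delta = (P·L^3) / (3·E·I).
Solve for L: L = ((3·delta·E·I) / P)^(1/3).
Convert to SI units:
  P = 28.1 kN = 28100 N
  E = 200 GPa = 2 × 10¹¹ Pa
  delta = 1.086 mm = 0.001086 m
Substitute:
  L = ((3 × 0.001086 × (2 × 10¹¹) × 0.000821) / 28100)^(1/3)
  L = 2.67 m
Final answer: L = 2.67 m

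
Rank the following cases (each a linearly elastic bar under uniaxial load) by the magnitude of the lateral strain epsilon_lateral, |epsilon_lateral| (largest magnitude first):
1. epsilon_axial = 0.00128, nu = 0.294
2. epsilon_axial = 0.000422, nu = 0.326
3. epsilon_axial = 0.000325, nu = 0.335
Model: a linearly elastic bar under uniaxial load, so epsilon_lateral = -nu·epsilon_axial (SI units).
  Case 1: epsilon_lateral = -(0.294 × 0.00128) = -0.0003763
  Case 2: epsilon_lateral = -(0.326 × 0.000422) = -0.0001376
  Case 3: epsilon_lateral = -(0.335 × 0.000325) = -0.0001089
Ordering by |epsilon_lateral|: 0.0003763 (case 1) > 0.0001376 (case 2) > 0.0001089 (case 3)
Final answer: 1, 2, 3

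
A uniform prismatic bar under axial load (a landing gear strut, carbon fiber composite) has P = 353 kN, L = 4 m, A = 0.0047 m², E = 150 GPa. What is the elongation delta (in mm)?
Model: a uniform prismatic bar under axial load, so delta = (P·L) / (A·E).
Convert to SI units:
  P = 353 kN = 353000 N
  E = 150 GPa = 1.5 × 10¹¹ Pa
Substitute:
  delta = (353000 × 4) / (0.0047 × (1.5 × 10¹¹))
  delta = 0.002003 m
Convert: delta = 0.002003 m = 2.003 mm
Final answer: delta = 2.003 mm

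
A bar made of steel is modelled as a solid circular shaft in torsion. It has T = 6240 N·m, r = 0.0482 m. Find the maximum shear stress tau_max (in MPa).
Model: a solid circular shaft in torsion, so tau_max = (2·T) / (π·r^3).
Substitute:
  tau_max = (2 × 6240) / (π × 0.0482^3)
  tau_max = 3.548 × 10⁷ Pa
Convert: tau_max = 3.548 × 10⁷ Pa = 35.48 MPa
Final answer: tau_max = 35.48 MPa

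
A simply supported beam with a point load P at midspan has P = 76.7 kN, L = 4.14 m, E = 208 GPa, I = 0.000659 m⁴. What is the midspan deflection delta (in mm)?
Model: a simply supported beam with a point load P at midspan, so delta = (P·L^3) / (48·E·I).
Convert to SI units:
  P = 76.7 kN = 76700 N
  E = 208 GPa = 2.08 × 10¹¹ Pa
Substitute:
  delta = (76700 × 4.14^3) / (48 × (2.08 × 10¹¹) × 0.000659)
  delta = 0.0008272 m
Convert: delta = 0.0008272 m = 0.8272 mm
Final answer: delta = 0.8272 mm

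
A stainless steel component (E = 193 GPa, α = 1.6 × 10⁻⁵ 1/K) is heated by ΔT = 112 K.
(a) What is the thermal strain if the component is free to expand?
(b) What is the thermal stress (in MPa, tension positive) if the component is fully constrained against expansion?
(a) Free thermal strain ε_th = α·ΔT = (1.6 × 10⁻⁵) × 112 = 0.001792
(b) Fully constrained, the expansion is suppressed, so σ = -E·α·ΔT. Convert E = 193 GPa = 1.93 × 10¹¹ Pa.
  σ = -(1.93 × 10¹¹) × (1.6 × 10⁻⁵) × 112 = -3.459 × 10⁸ Pa = -345.9 MPa (compressive)
Final answer: (a) ε_th = 0.001792, (b) σ = -345.9 MPa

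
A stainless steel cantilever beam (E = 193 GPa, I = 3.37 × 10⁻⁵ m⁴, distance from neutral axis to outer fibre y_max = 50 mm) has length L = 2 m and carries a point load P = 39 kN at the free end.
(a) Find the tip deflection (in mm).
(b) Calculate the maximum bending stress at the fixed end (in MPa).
(a) Tip deflection of a cantilever with an end point load: δ = P·L^3 / (3·E·I). Convert P = 39 kN = 39000 N, E = 193 GPa = 1.93 × 10¹¹ Pa.
  δ = (39000 × 2^3) / (3 × (1.93 × 10¹¹) × (3.37 × 10⁻⁵)) = 0.01599 m = 15.99 mm
(b) Maximum bending moment at the fixed end: M = P·L = 39000 × 2 = 78000 N·m. Convert y_max = 50 mm = 0.05 m.
  σ = M·y_max / I = (78000 × 0.05) / (3.37 × 10⁻⁵) = 1.157 × 10⁸ Pa = 115.7 MPa
Final answer: (a) δ = 15.99 mm, (b) σ = 115.7 MPa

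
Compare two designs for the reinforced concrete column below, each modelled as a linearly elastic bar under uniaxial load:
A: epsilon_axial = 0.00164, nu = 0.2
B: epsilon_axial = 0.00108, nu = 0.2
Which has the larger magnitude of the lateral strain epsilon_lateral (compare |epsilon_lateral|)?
Model: a linearly elastic bar under uniaxial load, so epsilon_lateral = -nu·epsilon_axial (SI units).
  A: epsilon_lateral = -(0.2 × 0.00164) = -0.000328
  B: epsilon_lateral = -(0.2 × 0.00108) = -0.000216
|epsilon_lateral|: A = 0.000328, B = 0.000216, so A is larger in magnitude.
Final answer: A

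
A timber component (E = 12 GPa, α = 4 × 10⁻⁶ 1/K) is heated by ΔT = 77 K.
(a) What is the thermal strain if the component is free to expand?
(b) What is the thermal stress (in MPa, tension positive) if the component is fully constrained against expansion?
(a) Free thermal strain ε_th = α·ΔT = (4 × 10⁻⁶) × 77 = 0.000308
(b) Fully constrained, the expansion is suppressed, so σ = -E·α·ΔT. Convert E = 12 GPa = 1.2 × 10¹⁰ Pa.
  σ = -(1.2 × 10¹⁰) × (4 × 10⁻⁶) × 77 = -3.696 × 10⁶ Pa = -3.696 MPa (compressive)
Final answer: (a) ε_th = 0.000308, (b) σ = -3.696 MPa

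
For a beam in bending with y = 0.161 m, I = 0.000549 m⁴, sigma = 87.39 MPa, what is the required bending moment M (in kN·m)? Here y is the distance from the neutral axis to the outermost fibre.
Model: a beam in bending, so sigma = (M·y) / I.
Solve for M: M = (sigma·I) / y.
Convert to SI units:
  sigma = 87.39 MPa = 8.739 × 10⁷ Pa
Substitute:
  M = ((8.739 × 10⁷) × 0.000549) / 0.161
  M = 298000 N·m
Convert: M = 298000 N·m = 298 kN·m
Final answer: M = 298 kN·m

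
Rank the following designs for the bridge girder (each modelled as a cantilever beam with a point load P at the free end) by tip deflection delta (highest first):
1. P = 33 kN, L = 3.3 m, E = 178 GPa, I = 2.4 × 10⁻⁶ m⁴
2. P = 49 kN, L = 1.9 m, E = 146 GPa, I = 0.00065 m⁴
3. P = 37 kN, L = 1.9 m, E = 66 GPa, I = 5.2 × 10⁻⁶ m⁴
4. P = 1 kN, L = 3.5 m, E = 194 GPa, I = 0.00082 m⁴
Model: a cantilever beam with a point load P at the free end, so delta = (P·L^3) / (3·E·I) (SI units).
  Case 1: delta = (33000 × 3.3^3) / (3 × (1.78 × 10¹¹) × (2.4 × 10⁻⁶)) = 0.9253 m = 925.3 mm
  Case 2: delta = (49000 × 1.9^3) / (3 × (1.46 × 10¹¹) × 0.00065) = 0.001181 m = 1.181 mm
  Case 3: delta = (37000 × 1.9^3) / (3 × (6.6 × 10¹⁰) × (5.2 × 10⁻⁶)) = 0.2465 m = 246.5 mm
  Case 4: delta = (1000 × 3.5^3) / (3 × (1.94 × 10¹¹) × 0.00082) = 8.984 × 10⁻⁵ m = 0.08984 mm
Ordering: 925.3 mm (case 1) > 246.5 mm (case 3) > 1.181 mm (case 2) > 0.08984 mm (case 4)
Final answer: 1, 3, 2, 4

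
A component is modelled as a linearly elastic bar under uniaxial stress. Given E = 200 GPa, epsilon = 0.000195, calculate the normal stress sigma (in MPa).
Model: a linearly elastic bar under uniaxial stress, so epsilon = sigma / E.
Solve for sigma: sigma = epsilon·E.
Convert to SI units:
  E = 200 GPa = 2 × 10¹¹ Pa
Substitute:
  sigma = 0.000195 × (2 × 10¹¹)
  sigma = 3.9 × 10⁷ Pa
Convert: sigma = 3.9 × 10⁷ Pa = 39 MPa
Final answer: sigma = 39 MPa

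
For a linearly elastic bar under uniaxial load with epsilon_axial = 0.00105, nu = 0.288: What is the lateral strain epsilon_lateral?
Model: a linearly elastic bar under uniaxial load, so epsilon_lateral = -nu·epsilon_axial.
Substitute:
  epsilon_lateral = -(0.288 × 0.00105)
  epsilon_lateral = -0.0003024
Final answer: epsilon_lateral = -0.0003024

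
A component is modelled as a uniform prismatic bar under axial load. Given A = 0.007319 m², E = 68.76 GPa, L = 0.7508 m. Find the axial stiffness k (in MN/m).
Model: a uniform prismatic bar under axial load, so k = (A·E) / L.
Convert to SI units:
  E = 68.76 GPa = 6.876 × 10¹⁰ Pa
Substitute:
  k = (0.007319 × (6.876 × 10¹⁰)) / 0.7508
  k = 6.703 × 10⁸ N/m
Convert: k = 6.703 × 10⁸ N/m = 670.3 MN/m
Final answer: k = 670.3 MN/m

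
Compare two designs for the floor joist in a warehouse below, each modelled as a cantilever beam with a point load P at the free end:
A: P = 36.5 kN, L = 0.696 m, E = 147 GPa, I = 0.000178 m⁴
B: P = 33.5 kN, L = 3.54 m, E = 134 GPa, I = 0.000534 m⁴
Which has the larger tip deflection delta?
Model: a cantilever beam with a point load P at the free end, so delta = (P·L^3) / (3·E·I) (SI units).
  A: delta = (36500 × 0.696^3) / (3 × (1.47 × 10¹¹) × 0.000178) = 0.0001568 m = 0.1568 mm
  B: delta = (33500 × 3.54^3) / (3 × (1.34 × 10¹¹) × 0.000534) = 0.006923 m = 6.923 mm
6.923 mm > 0.1568 mm, so B is larger.
Final answer: B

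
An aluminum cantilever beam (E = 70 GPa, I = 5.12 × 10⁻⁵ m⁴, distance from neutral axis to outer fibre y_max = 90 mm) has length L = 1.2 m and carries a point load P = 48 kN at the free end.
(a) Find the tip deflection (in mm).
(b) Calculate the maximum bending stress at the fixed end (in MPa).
(a) Tip deflection of a cantilever with an end point load: δ = P·L^3 / (3·E·I). Convert P = 48 kN = 48000 N, E = 70 GPa = 7 × 10¹⁰ Pa.
  δ = (48000 × 1.2^3) / (3 × (7 × 10¹⁰) × (5.12 × 10⁻⁵)) = 0.007714 m = 7.714 mm
(b) Maximum bending moment at the fixed end: M = P·L = 48000 × 1.2 = 57600 N·m. Convert y_max = 90 mm = 0.09 m.
  σ = M·y_max / I = (57600 × 0.09) / (5.12 × 10⁻⁵) = 1.012 × 10⁸ Pa = 101.2 MPa
Final answer: (a) δ = 7.714 mm, (b) σ = 101.2 MPa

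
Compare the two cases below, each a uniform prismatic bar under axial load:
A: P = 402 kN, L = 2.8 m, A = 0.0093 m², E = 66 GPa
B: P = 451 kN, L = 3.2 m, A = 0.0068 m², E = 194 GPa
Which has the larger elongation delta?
Model: a uniform prismatic bar under axial load, so delta = (P·L) / (A·E) (SI units).
  A: delta = (402000 × 2.8) / (0.0093 × (6.6 × 10¹⁰)) = 0.001834 m = 1.834 mm
  B: delta = (451000 × 3.2) / (0.0068 × (1.94 × 10¹¹)) = 0.001094 m = 1.094 mm
1.834 mm > 1.094 mm, so A is larger.
Final answer: A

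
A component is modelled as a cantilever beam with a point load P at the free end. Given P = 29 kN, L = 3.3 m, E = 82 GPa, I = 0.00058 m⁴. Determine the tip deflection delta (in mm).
Model: a cantilever beam with a point load P at the free end, so delta = (P·L^3) / (3·E·I).
Convert to SI units:
  P = 29 kN = 29000 N
  E = 82 GPa = 8.2 × 10¹⁰ Pa
Substitute:
  delta = (29000 × 3.3^3) / (3 × (8.2 × 10¹⁰) × 0.00058)
  delta = 0.007304 m
Convert: delta = 0.007304 m = 7.304 mm
Final answer: delta = 7.304 mm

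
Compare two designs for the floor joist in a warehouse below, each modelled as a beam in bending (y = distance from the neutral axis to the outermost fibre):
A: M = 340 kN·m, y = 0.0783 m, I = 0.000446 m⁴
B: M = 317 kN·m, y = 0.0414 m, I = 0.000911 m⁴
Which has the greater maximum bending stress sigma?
Model: a beam in bending (y = distance from the neutral axis to the outermost fibre), so sigma = (M·y) / I (SI units).
  A: sigma = (340000 × 0.0783) / 0.000446 = 5.969 × 10⁷ Pa = 59.69 MPa
  B: sigma = (317000 × 0.0414) / 0.000911 = 1.441 × 10⁷ Pa = 14.41 MPa
59.69 MPa > 14.41 MPa, so A is larger.
Final answer: A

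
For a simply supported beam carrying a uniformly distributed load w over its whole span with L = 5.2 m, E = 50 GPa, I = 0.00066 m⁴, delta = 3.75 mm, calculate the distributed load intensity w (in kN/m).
Model: a simply supported beam carrying a uniformly distributed load w over its whole span, so delta = (5·w·L^4) / (384·E·I).
Solve for w: w = (384·delta·E·I) / (5·L^4).
Convert to SI units:
  E = 50 GPa = 5 × 10¹⁰ Pa
  delta = 3.75 mm = 0.00375 m
Substitute:
  w = (384 × 0.00375 × (5 × 10¹⁰) × 0.00066) / (5 × 5.2^4)
  w = 13000 N/m
Convert: w = 13000 N/m = 13 kN/m
Final answer: w = 13 kN/m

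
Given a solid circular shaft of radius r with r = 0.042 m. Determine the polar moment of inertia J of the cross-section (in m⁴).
Model: a solid circular shaft of radius r, so J = (π·r^4) / 2.
Substitute:
  J = (π × 0.042^4) / 2
  J = 4.888 × 10⁻⁶ m⁴
Final answer: J = 4.888 × 10⁻⁶ m⁴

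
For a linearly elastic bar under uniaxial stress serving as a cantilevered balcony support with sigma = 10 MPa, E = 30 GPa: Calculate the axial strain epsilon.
Model: a linearly elastic bar under uniaxial stress, so epsilon = sigma / E.
Convert to SI units:
  sigma = 10 MPa = 1 × 10⁷ Pa
  E = 30 GPa = 3 × 10¹⁰ Pa
Substitute:
  epsilon = (1 × 10⁷) / (3 × 10¹⁰)
  epsilon = 0.0003333
Final answer: epsilon = 0.0003333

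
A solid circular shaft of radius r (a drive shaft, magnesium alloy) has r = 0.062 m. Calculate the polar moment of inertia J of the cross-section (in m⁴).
Model: a solid circular shaft of radius r, so J = (π·r^4) / 2.
Substitute:
  J = (π × 0.062^4) / 2
  J = 2.321 × 10⁻⁵ m⁴
Final answer: J = 2.321 × 10⁻⁵ m⁴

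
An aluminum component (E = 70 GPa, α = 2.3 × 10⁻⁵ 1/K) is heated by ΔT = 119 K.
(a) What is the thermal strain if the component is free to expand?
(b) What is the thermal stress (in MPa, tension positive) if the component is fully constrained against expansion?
(a) Free thermal strain ε_th = α·ΔT = (2.3 × 10⁻⁵) × 119 = 0.002737
(b) Fully constrained, the expansion is suppressed, so σ = -E·α·ΔT. Convert E = 70 GPa = 7 × 10¹⁰ Pa.
  σ = -(7 × 10¹⁰) × (2.3 × 10⁻⁵) × 119 = -1.916 × 10⁸ Pa = -191.6 MPa (compressive)
Final answer: (a) ε_th = 0.002737, (b) σ = -191.6 MPa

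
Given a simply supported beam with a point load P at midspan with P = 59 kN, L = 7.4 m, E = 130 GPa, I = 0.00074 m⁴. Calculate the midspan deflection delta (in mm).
Model: a simply supported beam with a point load P at midspan, so delta = (P·L^3) / (48·E·I).
Convert to SI units:
  P = 59 kN = 59000 N
  E = 130 GPa = 1.3 × 10¹¹ Pa
Substitute:
  delta = (59000 × 7.4^3) / (48 × (1.3 × 10¹¹) × 0.00074)
  delta = 0.005178 m
Convert: delta = 0.005178 m = 5.178 mm
Final answer: delta = 5.178 mm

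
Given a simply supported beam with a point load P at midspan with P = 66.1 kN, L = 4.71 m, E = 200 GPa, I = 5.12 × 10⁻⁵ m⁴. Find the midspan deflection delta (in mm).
Model: a simply supported beam with a point load P at midspan, so delta = (P·L^3) / (48·E·I).
Convert to SI units:
  P = 66.1 kN = 66100 N
  E = 200 GPa = 2 × 10¹¹ Pa
Substitute:
  delta = (66100 × 4.71^3) / (48 × (2 × 10¹¹) × (5.12 × 10⁻⁵))
  delta = 0.01405 m
Convert: delta = 0.01405 m = 14.05 mm
Final answer: delta = 14.05 mm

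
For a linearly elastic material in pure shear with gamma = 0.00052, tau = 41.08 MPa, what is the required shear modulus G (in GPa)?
Model: a linearly elastic material in pure shear, so tau = G·gamma.
Solve for G: G = tau / gamma.
Convert to SI units:
  tau = 41.08 MPa = 4.108 × 10⁷ Pa
Substitute:
  G = (4.108 × 10⁷) / 0.00052
  G = 7.9 × 10¹⁰ Pa
Convert: G = 7.9 × 10¹⁰ Pa = 79 GPa
Final answer: G = 79 GPa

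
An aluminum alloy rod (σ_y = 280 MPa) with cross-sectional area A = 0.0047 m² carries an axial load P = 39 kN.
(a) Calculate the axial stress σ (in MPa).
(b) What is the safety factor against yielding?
(a) Axial stress σ = P/A. Convert P = 39 kN = 39000 N.
  σ = 39000 / 0.0047 = 8.298 × 10⁶ Pa = 8.298 MPa
(b) Safety factor SF = σ_y/σ = 280 / 8.298 = 33.74
Final answer: (a) σ = 8.298 MPa, (b) SF = 33.74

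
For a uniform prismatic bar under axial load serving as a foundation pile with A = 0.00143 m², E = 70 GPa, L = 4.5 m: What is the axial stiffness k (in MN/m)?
Model: a uniform prismatic bar under axial load, so k = (A·E) / L.
Convert to SI units:
  E = 70 GPa = 7 × 10¹⁰ Pa
Substitute:
  k = (0.00143 × (7 × 10¹⁰)) / 4.5
  k = 2.224 × 10⁷ N/m
Convert: k = 2.224 × 10⁷ N/m = 22.24 MN/m
Final answer: k = 22.24 MN/m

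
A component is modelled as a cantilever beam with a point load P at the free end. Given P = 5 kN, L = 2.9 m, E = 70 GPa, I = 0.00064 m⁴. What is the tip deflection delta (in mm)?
Model: a cantilever beam with a point load P at the free end, so delta = (P·L^3) / (3·E·I).
Convert to SI units:
  P = 5 kN = 5000 N
  E = 70 GPa = 7 × 10¹⁰ Pa
Substitute:
  delta = (5000 × 2.9^3) / (3 × (7 × 10¹⁰) × 0.00064)
  delta = 0.0009073 m
Convert: delta = 0.0009073 m = 0.9073 mm
Final answer: delta = 0.9073 mm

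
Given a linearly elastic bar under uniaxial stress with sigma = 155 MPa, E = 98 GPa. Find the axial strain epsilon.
Model: a linearly elastic bar under uniaxial stress, so epsilon = sigma / E.
Convert to SI units:
  sigma = 155 MPa = 1.55 × 10⁸ Pa
  E = 98 GPa = 9.8 × 10¹⁰ Pa
Substitute:
  epsilon = (1.55 × 10⁸) / (9.8 × 10¹⁰)
  epsilon = 0.001582
Final answer: epsilon = 0.001582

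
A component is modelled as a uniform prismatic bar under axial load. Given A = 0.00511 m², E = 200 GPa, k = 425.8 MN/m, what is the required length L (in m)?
Model: a uniform prismatic bar under axial load, so k = (A·E) / L.
Solve for L: L = (A·E) / k.
Convert to SI units:
  E = 200 GPa = 2 × 10¹¹ Pa
  k = 425.8 MN/m = 4.258 × 10⁸ N/m
Substitute:
  L = (0.00511 × (2 × 10¹¹)) / (4.258 × 10⁸)
  L = 2.4 m
Final answer: L = 2.4 m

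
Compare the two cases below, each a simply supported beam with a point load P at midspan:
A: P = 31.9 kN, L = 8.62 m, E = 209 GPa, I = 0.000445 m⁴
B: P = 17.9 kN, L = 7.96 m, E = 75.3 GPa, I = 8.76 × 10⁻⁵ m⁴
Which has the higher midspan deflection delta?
Model: a simply supported beam with a point load P at midspan, so delta = (P·L^3) / (48·E·I) (SI units).
  A: delta = (31900 × 8.62^3) / (48 × (2.09 × 10¹¹) × 0.000445) = 0.004577 m = 4.577 mm
  B: delta = (17900 × 7.96^3) / (48 × (7.53 × 10¹⁰) × (8.76 × 10⁻⁵)) = 0.02851 m = 28.51 mm
28.51 mm > 4.577 mm, so B is larger.
Final answer: B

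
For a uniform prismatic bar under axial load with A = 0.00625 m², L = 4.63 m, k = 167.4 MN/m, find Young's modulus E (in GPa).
Model: a uniform prismatic bar under axial load, so k = (A·E) / L.
Solve for E: E = (k·L) / A.
Convert to SI units:
  k = 167.4 MN/m = 1.674 × 10⁸ N/m
Substitute:
  E = ((1.674 × 10⁸) × 4.63) / 0.00625
  E = 1.24 × 10¹¹ Pa
Convert: E = 1.24 × 10¹¹ Pa = 124 GPa
Final answer: E = 124 GPa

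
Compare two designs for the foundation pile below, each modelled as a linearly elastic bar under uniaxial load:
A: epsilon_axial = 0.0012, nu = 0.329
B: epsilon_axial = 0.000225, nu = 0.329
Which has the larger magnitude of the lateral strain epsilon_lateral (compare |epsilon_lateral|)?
Model: a linearly elastic bar under uniaxial load, so epsilon_lateral = -nu·epsilon_axial (SI units).
  A: epsilon_lateral = -(0.329 × 0.0012) = -0.0003948
  B: epsilon_lateral = -(0.329 × 0.000225) = -7.402 × 10⁻⁵
|epsilon_lateral|: A = 0.0003948, B = 7.402 × 10⁻⁵, so A is larger in magnitude.
Final answer: A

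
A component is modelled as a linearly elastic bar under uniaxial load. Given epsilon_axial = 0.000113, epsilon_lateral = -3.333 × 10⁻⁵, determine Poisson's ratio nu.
Model: a linearly elastic bar under uniaxial load, so epsilon_lateral = -nu·epsilon_axial.
Solve for nu: nu = -epsilon_lateral / epsilon_axial.
Substitute:
  nu = -(-3.333 × 10⁻⁵) / 0.000113
  nu = 0.295
Final answer: nu = 0.295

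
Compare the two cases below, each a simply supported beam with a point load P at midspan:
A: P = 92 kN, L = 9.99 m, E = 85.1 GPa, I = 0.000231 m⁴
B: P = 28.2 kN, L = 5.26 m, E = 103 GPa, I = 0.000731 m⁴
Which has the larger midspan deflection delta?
Model: a simply supported beam with a point load P at midspan, so delta = (P·L^3) / (48·E·I) (SI units).
  A: delta = (92000 × 9.99^3) / (48 × (8.51 × 10¹⁰) × 0.000231) = 0.09721 m = 97.21 mm
  B: delta = (28200 × 5.26^3) / (48 × (1.03 × 10¹¹) × 0.000731) = 0.001136 m = 1.136 mm
97.21 mm > 1.136 mm, so A is larger.
Final answer: A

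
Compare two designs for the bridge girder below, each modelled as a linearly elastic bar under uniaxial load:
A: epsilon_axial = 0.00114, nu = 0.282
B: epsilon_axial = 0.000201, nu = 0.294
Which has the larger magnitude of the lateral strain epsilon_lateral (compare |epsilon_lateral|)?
Model: a linearly elastic bar under uniaxial load, so epsilon_lateral = -nu·epsilon_axial (SI units).
  A: epsilon_lateral = -(0.282 × 0.00114) = -0.0003215
  B: epsilon_lateral = -(0.294 × 0.000201) = -5.909 × 10⁻⁵
|epsilon_lateral|: A = 0.0003215, B = 5.909 × 10⁻⁵, so A is larger in magnitude.
Final answer: A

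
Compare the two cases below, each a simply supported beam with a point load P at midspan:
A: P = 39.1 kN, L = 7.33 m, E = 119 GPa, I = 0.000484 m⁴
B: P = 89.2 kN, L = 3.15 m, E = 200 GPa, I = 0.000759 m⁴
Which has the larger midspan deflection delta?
Model: a simply supported beam with a point load P at midspan, so delta = (P·L^3) / (48·E·I) (SI units).
  A: delta = (39100 × 7.33^3) / (48 × (1.19 × 10¹¹) × 0.000484) = 0.00557 m = 5.57 mm
  B: delta = (89200 × 3.15^3) / (48 × (2 × 10¹¹) × 0.000759) = 0.0003826 m = 0.3826 mm
5.57 mm > 0.3826 mm, so A is larger.
Final answer: A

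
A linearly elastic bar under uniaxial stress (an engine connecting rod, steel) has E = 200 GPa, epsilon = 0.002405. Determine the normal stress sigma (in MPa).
Model: a linearly elastic bar under uniaxial stress, so sigma = E·epsilon.
Convert to SI units:
  E = 200 GPa = 2 × 10¹¹ Pa
Substitute:
  sigma = (2 × 10¹¹) × 0.002405
  sigma = 4.81 × 10⁸ Pa
Convert: sigma = 4.81 × 10⁸ Pa = 481 MPa
Final answer: sigma = 481 MPa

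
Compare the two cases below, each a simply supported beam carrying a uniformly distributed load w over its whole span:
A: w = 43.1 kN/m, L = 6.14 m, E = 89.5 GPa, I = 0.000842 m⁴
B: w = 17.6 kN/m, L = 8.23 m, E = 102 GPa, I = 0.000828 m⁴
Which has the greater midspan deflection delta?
Model: a simply supported beam carrying a uniformly distributed load w over its whole span, so delta = (5·w·L^4) / (384·E·I) (SI units).
  A: delta = (5 × 43100 × 6.14^4) / (384 × (8.95 × 10¹⁰) × 0.000842) = 0.01058 m = 10.58 mm
  B: delta = (5 × 17600 × 8.23^4) / (384 × (1.02 × 10¹¹) × 0.000828) = 0.01245 m = 12.45 mm
12.45 mm > 10.58 mm, so B is larger.
Final answer: B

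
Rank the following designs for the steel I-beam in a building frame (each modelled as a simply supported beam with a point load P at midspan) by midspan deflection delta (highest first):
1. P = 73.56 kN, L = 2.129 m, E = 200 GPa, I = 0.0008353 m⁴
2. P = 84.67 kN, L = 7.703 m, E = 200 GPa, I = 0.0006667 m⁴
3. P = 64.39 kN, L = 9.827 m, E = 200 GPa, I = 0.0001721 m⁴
Model: a simply supported beam with a point load P at midspan, so delta = (P·L^3) / (48·E·I) (SI units).
  Case 1: delta = (73560 × 2.129^3) / (48 × (2 × 10¹¹) × 0.0008353) = 8.852 × 10⁻⁵ m = 0.08852 mm
  Case 2: delta = (84670 × 7.703^3) / (48 × (2 × 10¹¹) × 0.0006667) = 0.006047 m = 6.047 mm
  Case 3: delta = (64390 × 9.827^3) / (48 × (2 × 10¹¹) × 0.0001721) = 0.03699 m = 36.99 mm
Ordering: 36.99 mm (case 3) > 6.047 mm (case 2) > 0.08852 mm (case 1)
Final answer: 3, 2, 1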